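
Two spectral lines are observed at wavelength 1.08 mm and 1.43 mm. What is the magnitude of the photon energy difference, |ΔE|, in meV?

0.281 meV

Using E = hc/λ: E₁ = 1.839·10^-22 J, E₂ = 1.389·10^-22 J.
|ΔE| = |1.839·10^-22 − 1.389·10^-22| = 4.50·10^-23 J = 0.281 meV.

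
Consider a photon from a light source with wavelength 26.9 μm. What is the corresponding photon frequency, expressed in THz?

11.1 THz

In SI units: λ = 26.9 μm = 2.69·10^-5 m.
Apply f = c/λ: f = 1.114·10^13 Hz.
Converting to THz: f = 11.14 THz ≈ 11.1 THz.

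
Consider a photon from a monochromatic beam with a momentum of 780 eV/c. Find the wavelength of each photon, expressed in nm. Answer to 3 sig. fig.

1.59 nm

Convert to SI: p = 780 eV/c = 4.1685e-25 kg·m/s.
Apply λ = h/p: λ = 1.590e-9 m.
Converting to nm: λ = 1.590 nm ≈ 1.59 nm.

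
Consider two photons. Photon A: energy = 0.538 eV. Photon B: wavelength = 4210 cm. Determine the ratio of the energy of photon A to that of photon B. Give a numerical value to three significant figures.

1.83 × 10^7

E_A = 8.620 × 10^-20 J (from energy = 0.538 eV, via E given directly).
E_B = 4.718 × 10^-27 J (from wavelength = 4210 cm, via E = hc/λ).
Ratio = 8.620 × 10^-20 / 4.718 × 10^-27 = 1.83 × 10^7.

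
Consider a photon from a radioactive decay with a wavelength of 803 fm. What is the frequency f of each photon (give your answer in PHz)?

3.73 × 10^5 PHz

In SI units: λ = 803 fm = 8.03 × 10^-13 m.
Since f = c/λ for a photon, f = 3.733 × 10^20 Hz.
Converting to PHz: f = 373300 PHz ≈ 3.73 × 10^5 PHz.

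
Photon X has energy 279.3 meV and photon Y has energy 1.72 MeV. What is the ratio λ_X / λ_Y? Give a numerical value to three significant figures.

λ_X = 4.439·10^-6 m (from energy = 279.3 meV, via λ = hc/E).
λ_Y = 7.208·10^-13 m (from energy = 1.72 MeV, via λ = hc/E).
Ratio = 4.439·10^-6 / 7.208·10^-13 = 6.16·10^6.

6.16·10^6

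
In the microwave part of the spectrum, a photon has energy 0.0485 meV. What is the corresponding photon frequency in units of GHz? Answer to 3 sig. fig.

Use h = 6.62607015·10^-34 J·s, 1 eV = 1.602176634·10^-19 J.
First convert: E = 0.0485 meV = 7.7706·10^-24 J.
Since f = E/h for a photon, f = 1.173·10^10 Hz.
Converting to GHz: f = 11.73 GHz ≈ 11.7 GHz.

11.7 GHz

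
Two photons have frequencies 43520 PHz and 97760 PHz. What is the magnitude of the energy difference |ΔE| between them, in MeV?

Using E = hf: E₁ = 2.8837·10^-14 J, E₂ = 6.4776·10^-14 J.
|ΔE| = |2.8837·10^-14 − 6.4776·10^-14| = 3.59·10^-14 J = 0.224 MeV.

0.224 MeV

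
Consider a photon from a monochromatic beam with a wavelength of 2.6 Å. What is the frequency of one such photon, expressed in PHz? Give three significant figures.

Convert to SI: λ = 2.6 Å = 2.6e-10 m.
The photon relation is f = c/λ, giving f = 1.153e18 Hz.
Converting to PHz: f = 1153 PHz ≈ 1150 PHz.

1150 PHz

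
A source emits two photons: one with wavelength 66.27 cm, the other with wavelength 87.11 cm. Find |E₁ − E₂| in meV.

Using E = hc/λ: E₁ = 2.9975·10^-25 J, E₂ = 2.2804·10^-25 J.
|ΔE| = |2.9975·10^-25 − 2.2804·10^-25| = 7.17·10^-26 J = 4.48·10^-4 meV.

4.48·10^-4 meV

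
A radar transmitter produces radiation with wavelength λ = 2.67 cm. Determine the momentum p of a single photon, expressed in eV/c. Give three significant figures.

4.64 × 10^-5 eV/c

Use h = 6.62607015 × 10^-34 J·s, c = 2.99792458 × 10^8 m/s, 1 eV = 1.602176634 × 10^-19 J.
In SI units: λ = 2.67 cm = 0.0267 m.
Apply p = h/λ: p = 2.482 × 10^-32 kg·m/s.
Converting to eV/c: p = 4.644 × 10^-5 eV/c ≈ 4.64 × 10^-5 eV/c.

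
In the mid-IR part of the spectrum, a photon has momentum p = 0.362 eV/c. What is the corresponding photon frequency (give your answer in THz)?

Convert to SI: p = 0.362 eV/c = 1.9346e-28 kg·m/s.
The photon relation is f = pc/h, giving f = 8.753e13 Hz.
Converting to THz: f = 87.53 THz ≈ 87.5 THz.

87.5 THz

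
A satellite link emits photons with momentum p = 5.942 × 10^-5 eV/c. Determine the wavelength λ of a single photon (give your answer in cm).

2.09 cm

Take h = 6.62607015 × 10^-34 J·s, c = 2.99792458 × 10^8 m/s, 1 eV = 1.602176634 × 10^-19 J.
First convert: p = 5.942 × 10^-5 eV/c = 3.1756 × 10^-32 kg·m/s.
Apply λ = h/p: λ = 0.02087 m.
Converting to cm: λ = 2.087 cm ≈ 2.09 cm.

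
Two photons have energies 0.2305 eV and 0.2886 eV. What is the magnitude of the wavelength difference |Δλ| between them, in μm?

Using λ = hc/E: λ₁ = 5.3789 × 10^-6 m, λ₂ = 4.2961 × 10^-6 m.
|Δλ| = |5.3789 × 10^-6 − 4.2961 × 10^-6| = 1.08 × 10^-6 m = 1.08 μm.

1.08 μm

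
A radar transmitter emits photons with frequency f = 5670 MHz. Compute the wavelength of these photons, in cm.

First convert: f = 5670 MHz = 5.67 × 10^9 Hz.
The photon relation is λ = c/f, giving λ = 0.05287 m.
Converting to cm: λ = 5.287 cm ≈ 5.29 cm.

5.29 cm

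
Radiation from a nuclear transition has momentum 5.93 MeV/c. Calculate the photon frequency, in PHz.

1.43e6 PHz

In SI units: p = 5.93 MeV/c = 3.1692e-21 kg·m/s.
For a photon f = pc/h, so f = 1.434e21 Hz.
Converting to PHz: f = 1.434e6 PHz ≈ 1.43e6 PHz.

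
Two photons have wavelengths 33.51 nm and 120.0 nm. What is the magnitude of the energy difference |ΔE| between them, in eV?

Using E = hc/λ: E₁ = 5.9279·10^-18 J, E₂ = 1.6554·10^-18 J.
|ΔE| = |5.9279·10^-18 − 1.6554·10^-18| = 4.27·10^-18 J = 26.7 eV.

26.7 eV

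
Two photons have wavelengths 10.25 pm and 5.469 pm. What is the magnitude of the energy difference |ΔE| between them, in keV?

106 keV

Using E = hc/λ: E₁ = 1.9380 × 10^-14 J, E₂ = 3.6322 × 10^-14 J.
|ΔE| = |1.9380 × 10^-14 − 3.6322 × 10^-14| = 1.69 × 10^-14 J = 106 keV.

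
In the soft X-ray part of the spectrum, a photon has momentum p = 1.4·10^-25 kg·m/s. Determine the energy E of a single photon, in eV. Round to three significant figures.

262 eV

The photon relation is E = pc, giving E = 4.197·10^-17 J.
Converting to eV: E = 262.0 eV ≈ 262 eV.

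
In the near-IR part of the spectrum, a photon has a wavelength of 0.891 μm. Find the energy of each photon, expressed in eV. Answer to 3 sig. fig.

1.39 eV

First convert: λ = 0.891 μm = 8.91e-7 m.
Since E = hc/λ for a photon, E = 2.229e-19 J.
Converting to eV: E = 1.392 eV ≈ 1.39 eV.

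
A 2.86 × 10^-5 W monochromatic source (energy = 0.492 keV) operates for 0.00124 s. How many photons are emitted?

Total energy: E_total = P·t = 2.86 × 10^-5 × 0.00124 = 3.546 × 10^-8 J.
Per-photon energy: E = 7.883 × 10^-17 J.
N = E_total / E_photon = 4.50 × 10^8.

4.50 × 10^8 photons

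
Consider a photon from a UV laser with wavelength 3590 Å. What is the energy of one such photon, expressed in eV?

(h = 6.62607015e-34 J·s, c = 2.99792458e8 m/s, 1 eV = 1.602176634e-19 J.)
In SI units: λ = 3590 Å = 3.59e-7 m.
Apply E = hc/λ: E = 5.533e-19 J.
Converting to eV: E = 3.454 eV ≈ 3.45 eV.

3.45 eV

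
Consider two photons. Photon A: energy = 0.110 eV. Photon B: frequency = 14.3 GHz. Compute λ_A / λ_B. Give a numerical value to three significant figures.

5.38 × 10^-4

λ_A = 1.127 × 10^-5 m (from energy = 0.110 eV, via λ = hc/E).
λ_B = 0.02096 m (from frequency = 14.3 GHz, via λ = c/f).
Ratio = 1.127 × 10^-5 / 0.02096 = 5.38 × 10^-4.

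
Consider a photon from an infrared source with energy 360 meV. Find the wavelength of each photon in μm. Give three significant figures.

In SI units: E = 360 meV = 5.7678e-20 J.
The photon relation is λ = hc/E, giving λ = 3.444e-6 m.
Converting to μm: λ = 3.444 μm ≈ 3.44 μm.

3.44 μm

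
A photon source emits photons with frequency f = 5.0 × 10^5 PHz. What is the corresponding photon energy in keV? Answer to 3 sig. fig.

Take h = 6.62607015 × 10^-34 J·s, 1 eV = 1.602176634 × 10^-19 J.
In SI units: f = 5.0 × 10^5 PHz = 5.0 × 10^20 Hz.
Apply E = hf: E = 3.313 × 10^-13 J.
Converting to keV: E = 2068 keV ≈ 2070 keV.

2070 keV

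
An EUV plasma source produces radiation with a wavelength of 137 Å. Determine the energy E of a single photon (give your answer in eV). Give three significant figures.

90.5 eV

Take h = 6.62607015e-34 J·s, c = 2.99792458e8 m/s, 1 eV = 1.602176634e-19 J.
Convert to SI: λ = 137 Å = 1.37e-8 m.
Apply E = hc/λ: E = 1.450e-17 J.
Converting to eV: E = 90.50 eV ≈ 90.5 eV.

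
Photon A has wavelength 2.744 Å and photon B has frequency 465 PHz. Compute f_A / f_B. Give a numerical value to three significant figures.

f_A = 1.093e18 Hz (from wavelength = 2.744 Å, via f = c/λ).
f_B = 4.650e17 Hz (from frequency = 465 PHz, via f given directly).
Ratio = 1.093e18 / 4.650e17 = 2.35.

2.35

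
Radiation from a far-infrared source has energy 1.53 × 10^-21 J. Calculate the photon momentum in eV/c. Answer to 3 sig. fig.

Since p = E/c for a photon, p = 5.104 × 10^-30 kg·m/s.
Converting to eV/c: p = 0.009550 eV/c ≈ 9.55 × 10^-3 eV/c.

9.55 × 10^-3 eV/c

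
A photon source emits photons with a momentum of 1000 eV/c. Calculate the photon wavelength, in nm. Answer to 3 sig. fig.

1.24 nm

First convert: p = 1000 eV/c = 5.3443·10^-25 kg·m/s.
Since λ = h/p for a photon, λ = 1.240·10^-9 m.
Converting to nm: λ = 1.240 nm ≈ 1.24 nm.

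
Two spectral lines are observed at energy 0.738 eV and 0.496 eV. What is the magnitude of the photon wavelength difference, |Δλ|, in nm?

820 nm

Using λ = hc/E: λ₁ = 1.680e-6 m, λ₂ = 2.500e-6 m.
|Δλ| = |1.680e-6 − 2.500e-6| = 8.20e-7 m = 820 nm.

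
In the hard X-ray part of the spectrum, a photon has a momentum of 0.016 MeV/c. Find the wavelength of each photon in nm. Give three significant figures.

0.0775 nm

Take h = 6.62607015 × 10^-34 J·s, c = 2.99792458 × 10^8 m/s, 1 eV = 1.602176634 × 10^-19 J.
Convert to SI: p = 0.016 MeV/c = 8.5509 × 10^-24 kg·m/s.
For a photon λ = h/p, so λ = 7.749 × 10^-11 m.
Converting to nm: λ = 0.07749 nm ≈ 0.0775 nm.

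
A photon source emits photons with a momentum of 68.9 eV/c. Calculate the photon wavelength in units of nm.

Use h = 6.62607015e-34 J·s, c = 2.99792458e8 m/s, 1 eV = 1.602176634e-19 J.
Convert to SI: p = 68.9 eV/c = 3.6822e-26 kg·m/s.
For a photon λ = h/p, so λ = 1.799e-8 m.
Converting to nm: λ = 17.99 nm ≈ 18.0 nm.

18.0 nm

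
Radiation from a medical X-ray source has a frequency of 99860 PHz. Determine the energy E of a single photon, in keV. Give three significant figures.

413 keV

First convert: f = 99860 PHz = 9.986e19 Hz.
For a photon E = hf, so E = 6.617e-14 J.
Converting to keV: E = 413.0 keV ≈ 413 keV.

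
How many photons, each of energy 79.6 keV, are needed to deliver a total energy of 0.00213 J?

Per-photon energy: E = 1.275 × 10^-14 J (from energy = 79.6 keV).
N = E_total / E_photon = 0.00213 J / 1.275 × 10^-14 J = 1.67 × 10^11.

1.67 × 10^11 photons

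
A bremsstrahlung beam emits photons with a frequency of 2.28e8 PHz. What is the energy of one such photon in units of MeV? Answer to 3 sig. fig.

In SI units: f = 2.28e8 PHz = 2.28e23 Hz.
Apply E = hf: E = 1.511e-10 J.
Converting to MeV: E = 942.9 MeV ≈ 943 MeV.

943 MeV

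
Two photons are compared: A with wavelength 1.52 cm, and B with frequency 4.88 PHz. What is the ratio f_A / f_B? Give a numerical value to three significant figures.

4.04e-6

f_A = 1.972e10 Hz (from wavelength = 1.52 cm, via f = c/λ).
f_B = 4.880e15 Hz (from frequency = 4.88 PHz, via f given directly).
Ratio = 1.972e10 / 4.880e15 = 4.04e-6.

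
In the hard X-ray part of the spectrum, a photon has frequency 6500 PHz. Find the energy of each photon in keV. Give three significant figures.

26.9 keV

Use h = 6.62607015e-34 J·s, 1 eV = 1.602176634e-19 J.
In SI units: f = 6500 PHz = 6.5e18 Hz.
Apply E = hf: E = 4.307e-15 J.
Converting to keV: E = 26.88 keV ≈ 26.9 keV.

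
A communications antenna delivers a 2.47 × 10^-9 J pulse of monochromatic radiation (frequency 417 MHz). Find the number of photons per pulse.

Per-photon energy: E = 2.763 × 10^-25 J (from frequency = 417 MHz).
N = E_total / E_photon = 2.47 × 10^-9 J / 2.763 × 10^-25 J = 8.94 × 10^15.

8.94 × 10^15 photons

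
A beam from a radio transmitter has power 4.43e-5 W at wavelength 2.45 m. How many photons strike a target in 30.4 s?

1.66e22 photons

Total energy: E_total = P·t = 4.43e-5 × 30.4 = 0.001347 J.
Per-photon energy: E = 8.108e-26 J.
N = E_total / E_photon = 1.66e22.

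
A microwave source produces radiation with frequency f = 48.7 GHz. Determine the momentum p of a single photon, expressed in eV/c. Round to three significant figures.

(h = 6.62607015 × 10^-34 J·s, c = 2.99792458 × 10^8 m/s, 1 eV = 1.602176634 × 10^-19 J.)
First convert: f = 48.7 GHz = 4.87 × 10^10 Hz.
The photon relation is p = hf/c, giving p = 1.076 × 10^-31 kg·m/s.
Converting to eV/c: p = 2.014 × 10^-4 eV/c ≈ 2.01 × 10^-4 eV/c.

2.01 × 10^-4 eV/c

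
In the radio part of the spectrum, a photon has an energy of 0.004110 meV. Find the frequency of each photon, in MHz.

Convert to SI: E = 0.004110 meV = 6.5849 × 10^-25 J.
For a photon f = E/h, so f = 9.938 × 10^8 Hz.
Converting to MHz: f = 993.8 MHz ≈ 994 MHz.

994 MHz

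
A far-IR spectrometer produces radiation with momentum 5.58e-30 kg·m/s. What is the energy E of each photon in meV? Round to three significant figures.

10.4 meV

The photon relation is E = pc, giving E = 1.673e-21 J.
Converting to meV: E = 10.44 meV ≈ 10.4 meV.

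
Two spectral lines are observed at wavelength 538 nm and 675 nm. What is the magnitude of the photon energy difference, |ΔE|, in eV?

0.468 eV

Using E = hc/λ: E₁ = 3.692e-19 J, E₂ = 2.943e-19 J.
|ΔE| = |3.692e-19 − 2.943e-19| = 7.49e-20 J = 0.468 eV.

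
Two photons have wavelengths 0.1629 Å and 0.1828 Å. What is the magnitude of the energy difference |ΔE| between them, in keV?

Using E = hc/λ: E₁ = 1.2194e-14 J, E₂ = 1.0867e-14 J.
|ΔE| = |1.2194e-14 − 1.0867e-14| = 1.33e-15 J = 8.29 keV.

8.29 keV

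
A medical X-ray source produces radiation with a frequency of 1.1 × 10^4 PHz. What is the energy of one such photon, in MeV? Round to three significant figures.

0.0455 MeV

Take h = 6.62607015 × 10^-34 J·s, 1 eV = 1.602176634 × 10^-19 J.
First convert: f = 1.1 × 10^4 PHz = 1.1 × 10^19 Hz.
For a photon E = hf, so E = 7.289 × 10^-15 J.
Converting to MeV: E = 0.04549 MeV ≈ 0.0455 MeV.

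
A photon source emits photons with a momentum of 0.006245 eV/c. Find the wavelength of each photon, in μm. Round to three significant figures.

In SI units: p = 0.006245 eV/c = 3.3375e-30 kg·m/s.
Apply λ = h/p: λ = 1.985e-4 m.
Converting to μm: λ = 198.5 μm ≈ 199 μm.

199 μm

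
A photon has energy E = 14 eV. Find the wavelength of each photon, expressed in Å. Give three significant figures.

886 Å

First convert: E = 14 eV = 2.2430 × 10^-18 J.
Since λ = hc/E for a photon, λ = 8.856 × 10^-8 m.
Converting to Å: λ = 885.6 Å ≈ 886 Å.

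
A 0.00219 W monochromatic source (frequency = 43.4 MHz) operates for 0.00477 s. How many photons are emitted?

3.63 × 10^20 photons

Total energy: E_total = P·t = 0.00219 × 0.00477 = 1.045 × 10^-5 J.
Per-photon energy: E = 2.876 × 10^-26 J.
N = E_total / E_photon = 3.63 × 10^20.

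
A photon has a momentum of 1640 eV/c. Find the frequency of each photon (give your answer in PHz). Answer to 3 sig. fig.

In SI units: p = 1640 eV/c = 8.7646 × 10^-25 kg·m/s.
For a photon f = pc/h, so f = 3.966 × 10^17 Hz.
Converting to PHz: f = 396.6 PHz ≈ 397 PHz.

397 PHz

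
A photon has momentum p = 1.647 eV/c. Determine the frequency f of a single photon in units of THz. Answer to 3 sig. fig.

398 THz

Convert to SI: p = 1.647 eV/c = 8.8020e-28 kg·m/s.
Since f = pc/h for a photon, f = 3.982e14 Hz.
Converting to THz: f = 398.2 THz ≈ 398 THz.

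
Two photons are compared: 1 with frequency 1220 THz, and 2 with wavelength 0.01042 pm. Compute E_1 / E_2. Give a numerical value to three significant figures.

4.24 × 10^-8

E_1 = 8.084 × 10^-19 J (from frequency = 1220 THz, via E = hf).
E_2 = 1.906 × 10^-11 J (from wavelength = 0.01042 pm, via E = hc/λ).
Ratio = 8.084 × 10^-19 / 1.906 × 10^-11 = 4.24 × 10^-8.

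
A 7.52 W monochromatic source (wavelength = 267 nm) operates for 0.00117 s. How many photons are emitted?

Total energy: E_total = P·t = 7.52 × 0.00117 = 0.008798 J.
Per-photon energy: E = 7.440e-19 J.
N = E_total / E_photon = 1.18e16.

1.18e16 photons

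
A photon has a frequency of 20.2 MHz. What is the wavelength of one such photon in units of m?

14.8 m

Use c = 2.99792458 × 10^8 m/s.
In SI units: f = 20.2 MHz = 2.02 × 10^7 Hz.
Apply λ = c/f: λ = 14.84 m.
So λ ≈ 14.8 m.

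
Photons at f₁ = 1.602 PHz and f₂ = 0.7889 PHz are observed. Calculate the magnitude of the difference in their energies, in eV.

Using E = hf: E₁ = 1.0615e-18 J, E₂ = 5.2273e-19 J.
|ΔE| = |1.0615e-18 − 5.2273e-19| = 5.39e-19 J = 3.36 eV.

3.36 eV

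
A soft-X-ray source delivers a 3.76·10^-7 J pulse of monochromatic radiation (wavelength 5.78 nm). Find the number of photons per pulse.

Per-photon energy: E = 3.437·10^-17 J (from wavelength = 5.78 nm).
N = E_total / E_photon = 3.76·10^-7 J / 3.437·10^-17 J = 1.09·10^10.

1.09·10^10 photons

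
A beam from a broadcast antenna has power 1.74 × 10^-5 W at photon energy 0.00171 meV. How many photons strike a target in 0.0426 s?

Total energy: E_total = P·t = 1.74 × 10^-5 × 0.0426 = 7.412 × 10^-7 J.
Per-photon energy: E = 2.740 × 10^-25 J.
N = E_total / E_photon = 2.71 × 10^18.

2.71 × 10^18 photons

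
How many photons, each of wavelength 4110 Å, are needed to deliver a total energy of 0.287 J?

Per-photon energy: E = 4.833e-19 J (from wavelength = 4110 Å).
N = E_total / E_photon = 0.287 J / 4.833e-19 J = 5.94e17.

5.94e17 photons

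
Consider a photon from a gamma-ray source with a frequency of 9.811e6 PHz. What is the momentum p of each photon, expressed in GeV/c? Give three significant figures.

Use h = 6.62607015e-34 J·s, c = 2.99792458e8 m/s, 1 eV = 1.602176634e-19 J.
In SI units: f = 9.811e6 PHz = 9.811e21 Hz.
The photon relation is p = hf/c, giving p = 2.168e-20 kg·m/s.
Converting to GeV/c: p = 0.04058 GeV/c ≈ 0.0406 GeV/c.

0.0406 GeV/c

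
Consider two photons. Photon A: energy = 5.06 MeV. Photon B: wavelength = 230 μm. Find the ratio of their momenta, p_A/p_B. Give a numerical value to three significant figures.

9.39e8

p_A = 2.704e-21 kg·m/s (from energy = 5.06 MeV, via p = E/c).
p_B = 2.881e-30 kg·m/s (from wavelength = 230 μm, via p = h/λ).
Ratio = 2.704e-21 / 2.881e-30 = 9.39e8.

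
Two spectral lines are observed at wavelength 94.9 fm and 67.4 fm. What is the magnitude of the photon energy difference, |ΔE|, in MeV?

5.33 MeV

Using E = hc/λ: E₁ = 2.093e-12 J, E₂ = 2.947e-12 J.
|ΔE| = |2.093e-12 − 2.947e-12| = 8.54e-13 J = 5.33 MeV.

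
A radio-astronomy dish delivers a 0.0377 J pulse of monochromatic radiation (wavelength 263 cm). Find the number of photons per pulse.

4.99 × 10^23 photons

Per-photon energy: E = 7.553 × 10^-26 J (from wavelength = 263 cm).
N = E_total / E_photon = 0.0377 J / 7.553 × 10^-26 J = 4.99 × 10^23.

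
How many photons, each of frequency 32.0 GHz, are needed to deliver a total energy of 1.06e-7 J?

Per-photon energy: E = 2.120e-23 J (from frequency = 32.0 GHz).
N = E_total / E_photon = 1.06e-7 J / 2.120e-23 J = 5.00e15.

5.00e15 photons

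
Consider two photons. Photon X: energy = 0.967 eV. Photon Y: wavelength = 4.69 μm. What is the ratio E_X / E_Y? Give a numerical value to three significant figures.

E_X = 1.549e-19 J (from energy = 0.967 eV, via E given directly).
E_Y = 4.235e-20 J (from wavelength = 4.69 μm, via E = hc/λ).
Ratio = 1.549e-19 / 4.235e-20 = 3.66.

3.66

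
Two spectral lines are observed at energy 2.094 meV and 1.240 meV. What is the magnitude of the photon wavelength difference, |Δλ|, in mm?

0.408 mm

Using λ = hc/E: λ₁ = 5.9209 × 10^-4 m, λ₂ = 9.9987 × 10^-4 m.
|Δλ| = |5.9209 × 10^-4 − 9.9987 × 10^-4| = 4.08 × 10^-4 m = 0.408 mm.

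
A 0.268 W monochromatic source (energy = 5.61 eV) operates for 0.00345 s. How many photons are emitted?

1.03e15 photons

Total energy: E_total = P·t = 0.268 × 0.00345 = 9.246e-4 J.
Per-photon energy: E = 8.988e-19 J.
N = E_total / E_photon = 1.03e15.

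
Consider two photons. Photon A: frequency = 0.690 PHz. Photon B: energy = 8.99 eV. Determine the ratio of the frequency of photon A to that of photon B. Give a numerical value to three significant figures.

f_A = 6.900 × 10^14 Hz (from frequency = 0.690 PHz, via f given directly).
f_B = 2.174 × 10^15 Hz (from energy = 8.99 eV, via f = E/h).
Ratio = 6.900 × 10^14 / 2.174 × 10^15 = 0.317.

0.317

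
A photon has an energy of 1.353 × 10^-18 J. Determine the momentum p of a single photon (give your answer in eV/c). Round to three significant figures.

8.44 eV/c

Since p = E/c for a photon, p = 4.513 × 10^-27 kg·m/s.
Converting to eV/c: p = 8.445 eV/c ≈ 8.44 eV/c.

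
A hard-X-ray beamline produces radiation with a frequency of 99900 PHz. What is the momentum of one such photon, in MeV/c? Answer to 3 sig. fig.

First convert: f = 99900 PHz = 9.99·10^19 Hz.
The photon relation is p = hf/c, giving p = 2.208·10^-22 kg·m/s.
Converting to MeV/c: p = 0.4132 MeV/c ≈ 0.413 MeV/c.

0.413 MeV/c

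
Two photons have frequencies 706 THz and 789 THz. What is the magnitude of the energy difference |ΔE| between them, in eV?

Using E = hf: E₁ = 4.678e-19 J, E₂ = 5.228e-19 J.
|ΔE| = |4.678e-19 − 5.228e-19| = 5.50e-20 J = 0.343 eV.

0.343 eV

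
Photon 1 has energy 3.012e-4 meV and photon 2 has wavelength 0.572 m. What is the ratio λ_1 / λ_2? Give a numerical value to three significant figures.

7.20

λ_1 = 4.116 m (from energy = 3.012e-4 meV, via λ = hc/E).
λ_2 = 0.5720 m (from wavelength = 0.572 m, via λ given directly).
Ratio = 4.116 / 0.5720 = 7.20.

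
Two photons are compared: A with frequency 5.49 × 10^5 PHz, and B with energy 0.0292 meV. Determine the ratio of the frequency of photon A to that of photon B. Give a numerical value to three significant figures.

f_A = 5.490 × 10^20 Hz (from frequency = 5.49 × 10^5 PHz, via f given directly).
f_B = 7.061 × 10^9 Hz (from energy = 0.0292 meV, via f = E/h).
Ratio = 5.490 × 10^20 / 7.061 × 10^9 = 7.78 × 10^10.

7.78 × 10^10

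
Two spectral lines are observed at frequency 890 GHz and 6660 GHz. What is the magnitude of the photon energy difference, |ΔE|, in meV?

Using E = hf: E₁ = 5.897 × 10^-22 J, E₂ = 4.413 × 10^-21 J.
|ΔE| = |5.897 × 10^-22 − 4.413 × 10^-21| = 3.82 × 10^-21 J = 23.9 meV.

23.9 meV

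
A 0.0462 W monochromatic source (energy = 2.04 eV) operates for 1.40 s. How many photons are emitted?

1.98·10^17 photons

Total energy: E_total = P·t = 0.0462 × 1.40 = 0.06468 J.
Per-photon energy: E = 3.268·10^-19 J.
N = E_total / E_photon = 1.98·10^17.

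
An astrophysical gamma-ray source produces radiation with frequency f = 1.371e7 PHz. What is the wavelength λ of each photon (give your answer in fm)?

21.9 fm

Convert to SI: f = 1.371e7 PHz = 1.371e22 Hz.
Apply λ = c/f: λ = 2.187e-14 m.
Converting to fm: λ = 21.87 fm ≈ 21.9 fm.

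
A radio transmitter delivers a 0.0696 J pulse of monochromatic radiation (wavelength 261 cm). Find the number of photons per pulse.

9.14e23 photons

Per-photon energy: E = 7.611e-26 J (from wavelength = 261 cm).
N = E_total / E_photon = 0.0696 J / 7.611e-26 J = 9.14e23.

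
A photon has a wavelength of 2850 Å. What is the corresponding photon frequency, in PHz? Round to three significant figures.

1.05 PHz

Use c = 2.99792458·10^8 m/s.
In SI units: λ = 2850 Å = 2.85·10^-7 m.
For a photon f = c/λ, so f = 1.052·10^15 Hz.
Converting to PHz: f = 1.052 PHz ≈ 1.05 PHz.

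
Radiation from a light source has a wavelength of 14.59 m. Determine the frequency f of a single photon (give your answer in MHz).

20.5 MHz

Apply f = c/λ: f = 2.055 × 10^7 Hz.
Converting to MHz: f = 20.55 MHz ≈ 20.5 MHz.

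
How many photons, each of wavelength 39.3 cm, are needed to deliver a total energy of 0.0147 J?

2.91e22 photons

Per-photon energy: E = 5.055e-25 J (from wavelength = 39.3 cm).
N = E_total / E_photon = 0.0147 J / 5.055e-25 J = 2.91e22.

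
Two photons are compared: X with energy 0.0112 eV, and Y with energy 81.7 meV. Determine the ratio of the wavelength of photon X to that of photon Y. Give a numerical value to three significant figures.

λ_X = 1.107e-4 m (from energy = 0.0112 eV, via λ = hc/E).
λ_Y = 1.518e-5 m (from energy = 81.7 meV, via λ = hc/E).
Ratio = 1.107e-4 / 1.518e-5 = 7.29.

7.29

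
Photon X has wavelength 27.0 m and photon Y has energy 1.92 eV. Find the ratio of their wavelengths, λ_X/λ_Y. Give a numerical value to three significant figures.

4.18e7

λ_X = 27.00 m (from wavelength = 27.0 m, via λ given directly).
λ_Y = 6.458e-7 m (from energy = 1.92 eV, via λ = hc/E).
Ratio = 27.00 / 6.458e-7 = 4.18e7.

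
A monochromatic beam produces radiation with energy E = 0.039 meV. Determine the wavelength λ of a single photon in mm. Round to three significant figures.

31.8 mm

In SI units: E = 0.039 meV = 6.2485e-24 J.
The photon relation is λ = hc/E, giving λ = 0.03179 m.
Converting to mm: λ = 31.79 mm ≈ 31.8 mm.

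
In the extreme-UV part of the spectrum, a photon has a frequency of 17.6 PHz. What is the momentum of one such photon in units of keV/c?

0.0728 keV/c

Convert to SI: f = 17.6 PHz = 1.76 × 10^16 Hz.
For a photon p = hf/c, so p = 3.890 × 10^-26 kg·m/s.
Converting to keV/c: p = 0.07279 keV/c ≈ 0.0728 keV/c.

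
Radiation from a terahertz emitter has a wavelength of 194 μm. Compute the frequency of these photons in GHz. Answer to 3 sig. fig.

1550 GHz

(c = 2.99792458·10^8 m/s.)
Convert to SI: λ = 194 μm = 1.94·10^-4 m.
Apply f = c/λ: f = 1.545·10^12 Hz.
Converting to GHz: f = 1545 GHz ≈ 1550 GHz.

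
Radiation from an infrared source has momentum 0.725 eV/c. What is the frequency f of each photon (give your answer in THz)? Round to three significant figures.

175 THz

Use h = 6.62607015e-34 J·s, c = 2.99792458e8 m/s, 1 eV = 1.602176634e-19 J.
Convert to SI: p = 0.725 eV/c = 3.8746e-28 kg·m/s.
The photon relation is f = pc/h, giving f = 1.753e14 Hz.
Converting to THz: f = 175.3 THz ≈ 175 THz.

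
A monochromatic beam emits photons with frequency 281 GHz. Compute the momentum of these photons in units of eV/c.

1.16 × 10^-3 eV/c

In SI units: f = 281 GHz = 2.81 × 10^11 Hz.
The photon relation is p = hf/c, giving p = 6.211 × 10^-31 kg·m/s.
Converting to eV/c: p = 0.001162 eV/c ≈ 1.16 × 10^-3 eV/c.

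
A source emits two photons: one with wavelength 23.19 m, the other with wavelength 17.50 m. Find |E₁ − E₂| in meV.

1.74e-5 meV

Using E = hc/λ: E₁ = 8.5660e-27 J, E₂ = 1.1351e-26 J.
|ΔE| = |8.5660e-27 − 1.1351e-26| = 2.79e-27 J = 1.74e-5 meV.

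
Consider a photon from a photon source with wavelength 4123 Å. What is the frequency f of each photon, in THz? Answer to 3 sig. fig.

Use c = 2.99792458e8 m/s.
First convert: λ = 4123 Å = 4.123e-7 m.
The photon relation is f = c/λ, giving f = 7.271e14 Hz.
Converting to THz: f = 727.1 THz ≈ 727 THz.

727 THz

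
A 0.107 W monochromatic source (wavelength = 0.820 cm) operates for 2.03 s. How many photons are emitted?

8.97 × 10^21 photons

Total energy: E_total = P·t = 0.107 × 2.03 = 0.2172 J.
Per-photon energy: E = 2.422 × 10^-23 J.
N = E_total / E_photon = 8.97 × 10^21.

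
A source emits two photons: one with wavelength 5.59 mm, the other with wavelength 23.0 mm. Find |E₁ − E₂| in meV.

Using E = hc/λ: E₁ = 3.554·10^-23 J, E₂ = 8.637·10^-24 J.
|ΔE| = |3.554·10^-23 − 8.637·10^-24| = 2.69·10^-23 J = 0.168 meV.

0.168 meV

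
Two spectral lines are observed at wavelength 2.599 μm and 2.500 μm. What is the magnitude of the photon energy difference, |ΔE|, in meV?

18.9 meV

Using E = hc/λ: E₁ = 7.6431 × 10^-20 J, E₂ = 7.9458 × 10^-20 J.
|ΔE| = |7.6431 × 10^-20 − 7.9458 × 10^-20| = 3.03 × 10^-21 J = 18.9 meV.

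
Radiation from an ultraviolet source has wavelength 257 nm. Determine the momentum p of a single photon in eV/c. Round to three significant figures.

First convert: λ = 257 nm = 2.57e-7 m.
For a photon p = h/λ, so p = 2.578e-27 kg·m/s.
Converting to eV/c: p = 4.824 eV/c ≈ 4.82 eV/c.

4.82 eV/c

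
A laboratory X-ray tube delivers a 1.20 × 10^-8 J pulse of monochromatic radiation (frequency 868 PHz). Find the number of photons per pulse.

Per-photon energy: E = 5.751 × 10^-16 J (from frequency = 868 PHz).
N = E_total / E_photon = 1.20 × 10^-8 J / 5.751 × 10^-16 J = 2.09 × 10^7.

2.09 × 10^7 photons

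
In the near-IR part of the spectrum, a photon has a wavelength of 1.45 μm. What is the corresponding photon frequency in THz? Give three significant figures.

207 THz

(c = 2.99792458 × 10^8 m/s.)
First convert: λ = 1.45 μm = 1.45 × 10^-6 m.
Since f = c/λ for a photon, f = 2.068 × 10^14 Hz.
Converting to THz: f = 206.8 THz ≈ 207 THz.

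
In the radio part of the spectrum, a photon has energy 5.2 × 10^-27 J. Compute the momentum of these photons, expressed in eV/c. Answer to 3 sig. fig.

3.25 × 10^-8 eV/c

Use c = 2.99792458 × 10^8 m/s, 1 eV = 1.602176634 × 10^-19 J.
For a photon p = E/c, so p = 1.735 × 10^-35 kg·m/s.
Converting to eV/c: p = 3.246 × 10^-8 eV/c ≈ 3.25 × 10^-8 eV/c.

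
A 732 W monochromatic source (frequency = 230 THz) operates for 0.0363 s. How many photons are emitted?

1.74e20 photons

Total energy: E_total = P·t = 732 × 0.0363 = 26.57 J.
Per-photon energy: E = 1.524e-19 J.
N = E_total / E_photon = 1.74e20.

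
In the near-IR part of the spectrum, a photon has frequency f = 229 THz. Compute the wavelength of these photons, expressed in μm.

1.31 μm

(c = 2.99792458·10^8 m/s.)
First convert: f = 229 THz = 2.29·10^14 Hz.
Since λ = c/f for a photon, λ = 1.309·10^-6 m.
Converting to μm: λ = 1.309 μm ≈ 1.31 μm.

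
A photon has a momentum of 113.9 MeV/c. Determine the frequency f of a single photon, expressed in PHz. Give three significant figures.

2.75e7 PHz

First convert: p = 113.9 MeV/c = 6.0871e-20 kg·m/s.
Apply f = pc/h: f = 2.754e22 Hz.
Converting to PHz: f = 2.754e7 PHz ≈ 2.75e7 PHz.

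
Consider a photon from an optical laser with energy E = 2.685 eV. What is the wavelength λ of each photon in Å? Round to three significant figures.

4620 Å

First convert: E = 2.685 eV = 4.3018 × 10^-19 J.
For a photon λ = hc/E, so λ = 4.618 × 10^-7 m.
Converting to Å: λ = 4618 Å ≈ 4620 Å.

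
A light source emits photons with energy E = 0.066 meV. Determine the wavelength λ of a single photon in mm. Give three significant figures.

18.8 mm

First convert: E = 0.066 meV = 1.0574e-23 J.
Since λ = hc/E for a photon, λ = 0.01879 m.
Converting to mm: λ = 18.79 mm ≈ 18.8 mm.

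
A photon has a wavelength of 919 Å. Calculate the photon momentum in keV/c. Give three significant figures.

0.0135 keV/c

(h = 6.62607015 × 10^-34 J·s, c = 2.99792458 × 10^8 m/s, 1 eV = 1.602176634 × 10^-19 J.)
In SI units: λ = 919 Å = 9.19 × 10^-8 m.
Apply p = h/λ: p = 7.210 × 10^-27 kg·m/s.
Converting to keV/c: p = 0.01349 keV/c ≈ 0.0135 keV/c.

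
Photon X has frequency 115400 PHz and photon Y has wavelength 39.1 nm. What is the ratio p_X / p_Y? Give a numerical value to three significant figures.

p_X = 2.551 × 10^-22 kg·m/s (from frequency = 115400 PHz, via p = hf/c).
p_Y = 1.695 × 10^-26 kg·m/s (from wavelength = 39.1 nm, via p = h/λ).
Ratio = 2.551 × 10^-22 / 1.695 × 10^-26 = 1.51 × 10^4.

1.51 × 10^4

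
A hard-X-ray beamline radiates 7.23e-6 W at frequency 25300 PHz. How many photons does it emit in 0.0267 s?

1.15e7 photons

Total energy: E_total = P·t = 7.23e-6 × 0.0267 = 1.930e-7 J.
Per-photon energy: E = 1.676e-14 J.
N = E_total / E_photon = 1.15e7.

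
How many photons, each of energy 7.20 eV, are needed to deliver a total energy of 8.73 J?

7.57 × 10^18 photons

Per-photon energy: E = 1.154 × 10^-18 J (from energy = 7.20 eV).
N = E_total / E_photon = 8.73 J / 1.154 × 10^-18 J = 7.57 × 10^18.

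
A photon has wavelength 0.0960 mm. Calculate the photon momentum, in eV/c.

0.0129 eV/c

(h = 6.62607015e-34 J·s, c = 2.99792458e8 m/s, 1 eV = 1.602176634e-19 J.)
In SI units: λ = 0.0960 mm = 9.60e-5 m.
The photon relation is p = h/λ, giving p = 6.902e-30 kg·m/s.
Converting to eV/c: p = 0.01292 eV/c ≈ 0.0129 eV/c.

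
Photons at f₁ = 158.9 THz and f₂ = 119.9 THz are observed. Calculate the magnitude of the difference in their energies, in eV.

Using E = hf: E₁ = 1.0529e-19 J, E₂ = 7.9447e-20 J.
|ΔE| = |1.0529e-19 − 7.9447e-20| = 2.58e-20 J = 0.161 eV.

0.161 eV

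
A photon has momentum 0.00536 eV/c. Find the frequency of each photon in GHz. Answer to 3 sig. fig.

(h = 6.62607015 × 10^-34 J·s, c = 2.99792458 × 10^8 m/s, 1 eV = 1.602176634 × 10^-19 J.)
First convert: p = 0.00536 eV/c = 2.8645 × 10^-30 kg·m/s.
For a photon f = pc/h, so f = 1.296 × 10^12 Hz.
Converting to GHz: f = 1296 GHz ≈ 1300 GHz.

1300 GHz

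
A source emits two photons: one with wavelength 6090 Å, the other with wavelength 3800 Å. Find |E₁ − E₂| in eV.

1.23 eV

Using E = hc/λ: E₁ = 3.262e-19 J, E₂ = 5.227e-19 J.
|ΔE| = |3.262e-19 − 5.227e-19| = 1.97e-19 J = 1.23 eV.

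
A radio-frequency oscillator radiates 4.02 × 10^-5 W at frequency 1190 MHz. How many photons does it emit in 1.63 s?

8.31 × 10^19 photons

Total energy: E_total = P·t = 4.02 × 10^-5 × 1.63 = 6.553 × 10^-5 J.
Per-photon energy: E = 7.885 × 10^-25 J.
N = E_total / E_photon = 8.31 × 10^19.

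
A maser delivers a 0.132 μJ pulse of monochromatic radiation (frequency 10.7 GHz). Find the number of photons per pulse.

Per-photon energy: E = 7.090e-24 J (from frequency = 10.7 GHz).
N = E_total / E_photon = 1.32e-7 J / 7.090e-24 J = 1.86e16.

1.86e16 photons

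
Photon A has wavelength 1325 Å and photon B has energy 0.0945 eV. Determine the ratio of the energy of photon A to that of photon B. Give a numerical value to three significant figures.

E_A = 1.499 × 10^-18 J (from wavelength = 1325 Å, via E = hc/λ).
E_B = 1.514 × 10^-20 J (from energy = 0.0945 eV, via E given directly).
Ratio = 1.499 × 10^-18 / 1.514 × 10^-20 = 99.0.

99.0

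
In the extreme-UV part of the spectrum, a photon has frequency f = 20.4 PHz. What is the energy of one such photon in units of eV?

First convert: f = 20.4 PHz = 2.04 × 10^16 Hz.
Since E = hf for a photon, E = 1.352 × 10^-17 J.
Converting to eV: E = 84.37 eV ≈ 84.4 eV.

84.4 eV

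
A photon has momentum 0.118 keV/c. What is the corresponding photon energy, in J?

1.89 × 10^-17 J

Use c = 2.99792458 × 10^8 m/s, 1 eV = 1.602176634 × 10^-19 J.
First convert: p = 0.118 keV/c = 6.3063 × 10^-26 kg·m/s.
For a photon E = pc, so E = 1.891 × 10^-17 J.
So E ≈ 1.89 × 10^-17 J.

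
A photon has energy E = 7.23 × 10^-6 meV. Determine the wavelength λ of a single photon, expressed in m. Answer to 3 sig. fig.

Convert to SI: E = 7.23 × 10^-6 meV = 1.1584 × 10^-27 J.
For a photon λ = hc/E, so λ = 171.5 m.
So λ ≈ 171 m.

171 m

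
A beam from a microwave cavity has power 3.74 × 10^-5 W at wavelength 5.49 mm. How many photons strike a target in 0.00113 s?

Total energy: E_total = P·t = 3.74 × 10^-5 × 0.00113 = 4.226 × 10^-8 J.
Per-photon energy: E = 3.618 × 10^-23 J.
N = E_total / E_photon = 1.17 × 10^15.

1.17 × 10^15 photons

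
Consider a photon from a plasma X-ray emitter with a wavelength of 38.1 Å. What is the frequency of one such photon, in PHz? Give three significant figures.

First convert: λ = 38.1 Å = 3.81 × 10^-9 m.
Since f = c/λ for a photon, f = 7.869 × 10^16 Hz.
Converting to PHz: f = 78.69 PHz ≈ 78.7 PHz.

78.7 PHz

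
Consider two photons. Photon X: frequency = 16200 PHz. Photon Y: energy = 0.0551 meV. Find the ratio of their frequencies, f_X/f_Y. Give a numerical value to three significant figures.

1.22 × 10^9

f_X = 1.620 × 10^19 Hz (from frequency = 16200 PHz, via f given directly).
f_Y = 1.332 × 10^10 Hz (from energy = 0.0551 meV, via f = E/h).
Ratio = 1.620 × 10^19 / 1.332 × 10^10 = 1.22 × 10^9.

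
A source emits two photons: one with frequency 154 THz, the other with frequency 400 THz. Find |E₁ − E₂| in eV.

Using E = hf: E₁ = 1.020e-19 J, E₂ = 2.650e-19 J.
|ΔE| = |1.020e-19 − 2.650e-19| = 1.63e-19 J = 1.02 eV.

1.02 eV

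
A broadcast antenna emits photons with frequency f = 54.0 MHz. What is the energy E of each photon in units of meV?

2.23 × 10^-4 meV

In SI units: f = 54.0 MHz = 5.40 × 10^7 Hz.
For a photon E = hf, so E = 3.578 × 10^-26 J.
Converting to meV: E = 2.233 × 10^-4 meV ≈ 2.23 × 10^-4 meV.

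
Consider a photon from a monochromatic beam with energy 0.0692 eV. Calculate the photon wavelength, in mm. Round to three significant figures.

0.0179 mm

In SI units: E = 0.0692 eV = 1.1087e-20 J.
The photon relation is λ = hc/E, giving λ = 1.792e-5 m.
Converting to mm: λ = 0.01792 mm ≈ 0.0179 mm.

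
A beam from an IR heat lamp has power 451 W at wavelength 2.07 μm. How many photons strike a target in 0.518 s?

2.43 × 10^21 photons

Total energy: E_total = P·t = 451 × 0.518 = 233.6 J.
Per-photon energy: E = 9.596 × 10^-20 J.
N = E_total / E_photon = 2.43 × 10^21.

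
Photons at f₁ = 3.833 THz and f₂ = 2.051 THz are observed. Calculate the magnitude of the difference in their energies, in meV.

7.37 meV

Using E = hf: E₁ = 2.5398e-21 J, E₂ = 1.3590e-21 J.
|ΔE| = |2.5398e-21 − 1.3590e-21| = 1.18e-21 J = 7.37 meV.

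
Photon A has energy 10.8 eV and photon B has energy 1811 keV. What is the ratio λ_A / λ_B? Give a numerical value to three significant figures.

1.68e5

λ_A = 1.148e-7 m (from energy = 10.8 eV, via λ = hc/E).
λ_B = 6.846e-13 m (from energy = 1811 keV, via λ = hc/E).
Ratio = 1.148e-7 / 6.846e-13 = 1.68e5.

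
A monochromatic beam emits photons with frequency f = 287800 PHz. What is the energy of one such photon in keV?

1190 keV

Take h = 6.62607015 × 10^-34 J·s, 1 eV = 1.602176634 × 10^-19 J.
Convert to SI: f = 287800 PHz = 2.878 × 10^20 Hz.
Since E = hf for a photon, E = 1.907 × 10^-13 J.
Converting to keV: E = 1190 keV ≈ 1190 keV.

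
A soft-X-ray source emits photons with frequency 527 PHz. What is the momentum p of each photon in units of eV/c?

In SI units: f = 527 PHz = 5.27e17 Hz.
Apply p = hf/c: p = 1.165e-24 kg·m/s.
Converting to eV/c: p = 2179 eV/c ≈ 2180 eV/c.

2180 eV/c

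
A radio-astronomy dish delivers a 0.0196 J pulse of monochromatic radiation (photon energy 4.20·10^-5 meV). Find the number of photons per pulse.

2.91·10^24 photons

Per-photon energy: E = 6.729·10^-27 J (from energy = 4.20·10^-5 meV).
N = E_total / E_photon = 0.0196 J / 6.729·10^-27 J = 2.91·10^24.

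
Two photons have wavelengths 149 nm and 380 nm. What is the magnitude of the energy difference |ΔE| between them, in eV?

5.06 eV

Using E = hc/λ: E₁ = 1.333e-18 J, E₂ = 5.227e-19 J.
|ΔE| = |1.333e-18 − 5.227e-19| = 8.10e-19 J = 5.06 eV.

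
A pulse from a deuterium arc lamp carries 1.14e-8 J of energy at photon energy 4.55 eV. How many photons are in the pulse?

1.56e10 photons

Per-photon energy: E = 7.290e-19 J (from energy = 4.55 eV).
N = E_total / E_photon = 1.14e-8 J / 7.290e-19 J = 1.56e10.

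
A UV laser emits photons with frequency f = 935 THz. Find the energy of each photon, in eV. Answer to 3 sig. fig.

3.87 eV

First convert: f = 935 THz = 9.35 × 10^14 Hz.
Since E = hf for a photon, E = 6.195 × 10^-19 J.
Converting to eV: E = 3.867 eV ≈ 3.87 eV.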